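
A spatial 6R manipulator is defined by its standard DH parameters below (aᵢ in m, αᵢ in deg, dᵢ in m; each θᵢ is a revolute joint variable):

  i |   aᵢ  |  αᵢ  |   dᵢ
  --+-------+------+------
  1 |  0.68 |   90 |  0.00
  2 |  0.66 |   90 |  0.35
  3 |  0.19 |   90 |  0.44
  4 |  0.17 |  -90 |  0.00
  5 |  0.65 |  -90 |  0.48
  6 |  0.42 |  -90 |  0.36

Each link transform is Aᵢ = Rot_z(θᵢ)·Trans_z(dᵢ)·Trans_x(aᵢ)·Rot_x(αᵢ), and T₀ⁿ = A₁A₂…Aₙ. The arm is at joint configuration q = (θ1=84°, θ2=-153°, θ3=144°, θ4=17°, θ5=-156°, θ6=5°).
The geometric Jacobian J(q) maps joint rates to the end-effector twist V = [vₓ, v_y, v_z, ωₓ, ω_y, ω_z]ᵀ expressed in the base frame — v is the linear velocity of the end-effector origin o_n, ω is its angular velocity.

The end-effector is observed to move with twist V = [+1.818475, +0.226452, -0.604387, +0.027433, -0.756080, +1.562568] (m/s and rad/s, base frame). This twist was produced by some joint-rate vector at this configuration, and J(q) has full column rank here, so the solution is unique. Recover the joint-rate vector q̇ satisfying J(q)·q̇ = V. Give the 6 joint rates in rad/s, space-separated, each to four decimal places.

0.3860 0.5090 0.8820 0.1600 0.5850 -0.4460

o_n = [0.5219, -1.0843, -0.1148]
J₁: ẑ×o_n = [1.0843, 0.5219, -0.0000], ω = ẑ
J2: z=[0.9945, -0.1045, 0.0000] o=[0.0711, 0.6763, 0.0000] → [0.0120, 0.1142, -1.7038, 0.9945, -0.1045, 0.0000]
J3: z=[-0.0475, -0.4515, 0.8910] o=[0.3577, 0.0548, -0.2996] → [0.9315, 0.1550, 0.1282, -0.0475, -0.4515, 0.8910]
J4: z=[0.7498, -0.6054, -0.2668] o=[0.4622, -0.0193, 0.1622] → [-0.1165, 0.1918, -0.7624, 0.7498, -0.6054, -0.2668]
J5: z=[-0.2383, -0.6234, 0.7447] o=[0.5671, 0.0648, 0.2662] → [1.0933, -0.1245, 0.2456, -0.2383, -0.6234, 0.7447]
J6: z=[0.9361, -0.3518, 0.0050] o=[0.2845, -0.6883, 0.1898] → [0.1092, 0.2864, -0.2871, 0.9361, -0.3518, 0.0050]
q̇ = J⁺·V = [0.3860, 0.5090, 0.8820, 0.1600, 0.5850, -0.4460]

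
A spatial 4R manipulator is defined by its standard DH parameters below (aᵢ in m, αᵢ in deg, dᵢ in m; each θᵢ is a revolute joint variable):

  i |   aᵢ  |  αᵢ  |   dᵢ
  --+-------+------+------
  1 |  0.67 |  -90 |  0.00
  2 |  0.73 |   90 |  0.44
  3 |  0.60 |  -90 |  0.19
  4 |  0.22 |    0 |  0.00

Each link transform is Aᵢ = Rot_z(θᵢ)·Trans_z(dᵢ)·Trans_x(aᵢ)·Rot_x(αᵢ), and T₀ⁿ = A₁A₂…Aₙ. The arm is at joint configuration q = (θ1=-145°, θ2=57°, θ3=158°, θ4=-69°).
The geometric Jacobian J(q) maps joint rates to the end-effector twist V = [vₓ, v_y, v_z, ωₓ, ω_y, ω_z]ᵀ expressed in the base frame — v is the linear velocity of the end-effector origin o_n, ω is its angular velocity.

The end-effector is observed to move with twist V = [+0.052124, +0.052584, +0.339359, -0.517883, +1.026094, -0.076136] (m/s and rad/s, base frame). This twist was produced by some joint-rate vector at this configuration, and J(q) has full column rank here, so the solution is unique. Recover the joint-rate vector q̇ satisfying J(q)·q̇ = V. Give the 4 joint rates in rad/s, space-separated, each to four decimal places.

o_n = [-0.4671, -1.1747, 0.1310]
J₁: ẑ×o_n = [1.1747, -0.4671, 0.0000], ω = ẑ
J2: z=[0.5736, -0.8192, 0.0000] o=[-0.5488, -0.3843, 0.0000] → [-0.1073, -0.0751, -0.3864, 0.5736, -0.8192, 0.0000]
J3: z=[-0.6870, -0.4810, 0.5446] o=[-0.6221, -0.9728, -0.6122] → [-0.2476, 0.5950, 0.2133, -0.6870, -0.4810, 0.5446]
J4: z=[-0.3647, 0.8765, 0.3142] o=[-0.3756, -1.0745, -0.0422] → [0.1833, 0.0344, 0.1168, -0.3647, 0.8765, 0.3142]
q̇ = J⁺·V = [-0.1070, -0.8520, -0.1210, 0.3080]

-0.1070 -0.8520 -0.1210 0.3080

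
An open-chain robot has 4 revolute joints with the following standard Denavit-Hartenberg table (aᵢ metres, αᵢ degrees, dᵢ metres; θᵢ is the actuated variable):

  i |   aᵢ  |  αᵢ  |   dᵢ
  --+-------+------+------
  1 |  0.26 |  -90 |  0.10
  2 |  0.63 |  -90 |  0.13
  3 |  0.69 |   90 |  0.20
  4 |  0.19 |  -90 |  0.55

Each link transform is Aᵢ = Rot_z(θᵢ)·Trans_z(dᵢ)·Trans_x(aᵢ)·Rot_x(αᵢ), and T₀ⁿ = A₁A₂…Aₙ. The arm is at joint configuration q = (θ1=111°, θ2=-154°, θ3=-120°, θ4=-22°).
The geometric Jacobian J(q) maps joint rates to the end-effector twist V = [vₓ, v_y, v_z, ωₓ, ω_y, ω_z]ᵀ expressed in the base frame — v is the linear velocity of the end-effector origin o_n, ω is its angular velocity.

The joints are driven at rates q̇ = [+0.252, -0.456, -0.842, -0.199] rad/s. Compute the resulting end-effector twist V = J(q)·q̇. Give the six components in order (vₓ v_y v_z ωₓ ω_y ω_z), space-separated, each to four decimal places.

o_n = [-0.7683, 0.3130, 0.0933]
J₁: ẑ×o_n = [-0.3130, -0.7683, 0.0000], ω = ẑ
J2: z=[-0.9336, -0.3584, 0.0000] o=[-0.0932, 0.2427, 0.1000] → [0.0024, -0.0062, -0.3076, -0.9336, -0.3584, 0.0000]
J3: z=[-0.1571, 0.4093, 0.8988] o=[-0.0116, -0.3325, 0.3762] → [-0.6960, -0.7246, 0.2083, -0.1571, 0.4093, 0.8988]
J4: z=[0.1878, 0.9059, -0.3796] o=[-0.7120, -0.1753, 0.4047] → [-0.0967, 0.0799, 0.1427, 0.1878, 0.9059, -0.3796]
V = J·q̇ = [0.5253, 0.4034, -0.0635, 0.5206, -0.3614, -0.4292]

0.5253 0.4034 -0.0635 0.5206 -0.3614 -0.4292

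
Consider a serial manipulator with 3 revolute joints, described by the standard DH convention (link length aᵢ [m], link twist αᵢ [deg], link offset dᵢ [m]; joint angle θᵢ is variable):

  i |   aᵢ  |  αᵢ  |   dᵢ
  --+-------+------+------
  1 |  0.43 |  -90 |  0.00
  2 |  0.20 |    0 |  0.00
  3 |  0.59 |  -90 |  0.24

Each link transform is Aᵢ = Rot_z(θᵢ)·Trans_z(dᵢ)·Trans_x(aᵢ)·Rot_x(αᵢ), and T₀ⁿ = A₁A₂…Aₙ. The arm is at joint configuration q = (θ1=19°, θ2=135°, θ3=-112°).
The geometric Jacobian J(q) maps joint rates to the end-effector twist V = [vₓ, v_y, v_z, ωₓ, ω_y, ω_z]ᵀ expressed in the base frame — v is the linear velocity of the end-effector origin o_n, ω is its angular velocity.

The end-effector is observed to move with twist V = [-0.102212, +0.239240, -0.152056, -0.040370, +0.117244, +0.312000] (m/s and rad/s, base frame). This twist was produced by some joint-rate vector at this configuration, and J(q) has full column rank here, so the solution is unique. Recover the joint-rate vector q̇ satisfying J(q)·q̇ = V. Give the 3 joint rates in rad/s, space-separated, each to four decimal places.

o_n = [0.7082, 0.4977, -0.3720]
J₁: ẑ×o_n = [-0.4977, 0.7082, 0.0000], ω = ẑ
J2: z=[-0.3256, 0.9455, 0.0000] o=[0.4066, 0.1400, 0.0000] → [-0.3517, -0.1211, -0.4017, -0.3256, 0.9455, 0.0000]
J3: z=[-0.3256, 0.9455, 0.0000] o=[0.2729, 0.0940, -0.1414] → [-0.2180, -0.0751, -0.5431, -0.3256, 0.9455, 0.0000]
q̇ = J⁺·V = [0.3120, -0.5990, 0.7230]

0.3120 -0.5990 0.7230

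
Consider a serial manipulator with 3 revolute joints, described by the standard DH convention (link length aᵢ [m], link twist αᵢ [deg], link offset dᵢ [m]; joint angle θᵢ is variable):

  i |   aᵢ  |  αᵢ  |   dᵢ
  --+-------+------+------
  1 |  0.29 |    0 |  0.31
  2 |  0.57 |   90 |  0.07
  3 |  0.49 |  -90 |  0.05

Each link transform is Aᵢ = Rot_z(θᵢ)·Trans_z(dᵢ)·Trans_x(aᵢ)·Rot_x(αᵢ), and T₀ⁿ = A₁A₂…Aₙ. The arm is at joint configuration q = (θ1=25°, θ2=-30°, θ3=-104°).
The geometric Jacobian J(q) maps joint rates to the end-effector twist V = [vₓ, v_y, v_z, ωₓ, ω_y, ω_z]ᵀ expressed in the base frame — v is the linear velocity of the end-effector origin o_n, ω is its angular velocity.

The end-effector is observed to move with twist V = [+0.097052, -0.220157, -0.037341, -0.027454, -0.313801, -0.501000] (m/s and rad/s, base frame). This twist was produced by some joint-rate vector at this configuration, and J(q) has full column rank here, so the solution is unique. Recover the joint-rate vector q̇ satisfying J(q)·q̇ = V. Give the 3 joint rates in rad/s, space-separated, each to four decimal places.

0.0610 -0.5620 0.3150

o_n = [0.7082, 0.0334, -0.0954]
J₁: ẑ×o_n = [-0.0334, 0.7082, 0.0000], ω = ẑ
J2: z=[0.0000, 0.0000, 1.0000] o=[0.2628, 0.1226, 0.3100] → [0.0892, 0.4454, -0.0000, 0.0000, 0.0000, 1.0000]
J3: z=[-0.0872, -0.9962, 0.0000] o=[0.8307, 0.0729, 0.3800] → [0.4736, -0.0414, -0.1185, -0.0872, -0.9962, 0.0000]
q̇ = J⁺·V = [0.0610, -0.5620, 0.3150]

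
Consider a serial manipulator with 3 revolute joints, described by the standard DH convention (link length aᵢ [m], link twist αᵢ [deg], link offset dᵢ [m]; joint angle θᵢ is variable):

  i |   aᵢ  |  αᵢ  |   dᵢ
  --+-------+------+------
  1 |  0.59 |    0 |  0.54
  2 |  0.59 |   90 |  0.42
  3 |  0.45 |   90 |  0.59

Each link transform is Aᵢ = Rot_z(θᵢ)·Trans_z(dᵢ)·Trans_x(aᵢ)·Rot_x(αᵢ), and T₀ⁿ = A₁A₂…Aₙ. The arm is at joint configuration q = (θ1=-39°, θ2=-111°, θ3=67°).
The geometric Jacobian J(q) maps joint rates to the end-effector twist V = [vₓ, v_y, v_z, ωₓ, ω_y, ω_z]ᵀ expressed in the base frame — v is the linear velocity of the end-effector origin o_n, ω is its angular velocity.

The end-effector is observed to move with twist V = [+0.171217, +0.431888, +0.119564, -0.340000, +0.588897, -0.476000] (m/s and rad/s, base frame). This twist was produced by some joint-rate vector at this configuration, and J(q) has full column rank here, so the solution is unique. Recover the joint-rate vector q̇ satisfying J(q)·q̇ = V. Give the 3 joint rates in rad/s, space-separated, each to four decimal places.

o_n = [-0.4997, -0.2433, 1.3742]
J₁: ẑ×o_n = [0.2433, -0.4997, 0.0000], ω = ẑ
J2: z=[0.0000, 0.0000, 1.0000] o=[0.4585, -0.3713, 0.5400] → [-0.1280, -0.9582, 0.0000, 0.0000, 0.0000, 1.0000]
J3: z=[-0.5000, 0.8660, 0.0000] o=[-0.0524, -0.6663, 0.9600] → [0.3587, 0.2071, 0.1758, -0.5000, 0.8660, 0.0000]
q̇ = J⁺·V = [-0.3600, -0.1160, 0.6800]

-0.3600 -0.1160 0.6800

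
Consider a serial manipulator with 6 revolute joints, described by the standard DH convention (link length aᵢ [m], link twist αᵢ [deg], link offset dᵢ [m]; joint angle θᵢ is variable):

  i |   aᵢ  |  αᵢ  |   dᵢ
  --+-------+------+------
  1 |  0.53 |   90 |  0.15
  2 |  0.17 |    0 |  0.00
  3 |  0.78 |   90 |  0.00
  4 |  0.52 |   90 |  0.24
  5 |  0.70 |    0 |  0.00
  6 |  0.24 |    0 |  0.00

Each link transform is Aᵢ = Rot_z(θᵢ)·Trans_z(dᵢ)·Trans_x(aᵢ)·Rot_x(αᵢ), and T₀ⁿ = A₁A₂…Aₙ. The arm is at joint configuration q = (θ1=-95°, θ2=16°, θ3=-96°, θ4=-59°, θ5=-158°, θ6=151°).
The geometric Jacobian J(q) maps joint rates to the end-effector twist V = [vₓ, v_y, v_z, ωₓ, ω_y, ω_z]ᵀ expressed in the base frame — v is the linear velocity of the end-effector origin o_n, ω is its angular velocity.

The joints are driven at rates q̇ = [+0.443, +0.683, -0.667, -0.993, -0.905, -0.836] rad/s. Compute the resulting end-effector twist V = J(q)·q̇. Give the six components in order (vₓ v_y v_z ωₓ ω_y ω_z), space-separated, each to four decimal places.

o_n = [0.0157, -0.8941, -0.6177]
J₁: ẑ×o_n = [0.8941, 0.0157, -0.0000], ω = ẑ
J2: z=[-0.9962, 0.0872, 0.0000] o=[-0.0462, -0.5280, 0.1500] → [-0.0669, -0.7648, 0.3593, -0.9962, 0.0872, 0.0000]
J3: z=[-0.9962, 0.0872, 0.0000] o=[-0.0604, -0.6908, 0.1969] → [-0.0710, -0.8115, 0.1959, -0.9962, 0.0872, 0.0000]
J4: z=[0.0858, 0.9811, -0.1736] o=[-0.0722, -0.8257, -0.5713] → [-0.0574, -0.0113, -0.0922, 0.0858, 0.9811, -0.1736]
J5: z=[0.5261, 0.1034, 0.8441] o=[0.3883, -0.6754, -0.8767] → [0.2114, -0.4508, -0.0765, 0.5261, 0.1034, 0.8441]
J6: z=[0.5261, 0.1034, 0.8441] o=[-0.1833, -0.8264, -0.5020] → [0.0452, 0.2289, -0.0562, 0.5261, 0.1034, 0.8441]
V = J·q̇ = [0.2257, 0.2537, 0.3225, -1.0170, -1.1528, -0.8542]

0.2257 0.2537 0.3225 -1.0170 -1.1528 -0.8542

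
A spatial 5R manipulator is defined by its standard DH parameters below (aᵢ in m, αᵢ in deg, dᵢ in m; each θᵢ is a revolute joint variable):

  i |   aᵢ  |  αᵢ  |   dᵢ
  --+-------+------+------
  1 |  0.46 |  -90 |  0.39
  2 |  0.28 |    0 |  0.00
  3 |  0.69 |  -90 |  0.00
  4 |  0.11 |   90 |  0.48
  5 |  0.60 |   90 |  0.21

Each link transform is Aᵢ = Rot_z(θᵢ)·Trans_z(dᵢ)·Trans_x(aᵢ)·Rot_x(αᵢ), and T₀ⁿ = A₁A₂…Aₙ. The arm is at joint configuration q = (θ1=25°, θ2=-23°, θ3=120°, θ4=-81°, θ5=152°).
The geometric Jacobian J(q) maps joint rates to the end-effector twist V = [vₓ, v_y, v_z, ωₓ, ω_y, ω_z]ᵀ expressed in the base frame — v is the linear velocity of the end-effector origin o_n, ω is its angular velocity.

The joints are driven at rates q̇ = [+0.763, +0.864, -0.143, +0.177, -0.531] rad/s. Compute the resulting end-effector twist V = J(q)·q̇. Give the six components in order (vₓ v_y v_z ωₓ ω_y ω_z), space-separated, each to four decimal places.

o_n = [0.0806, -0.3836, 0.1784]
J₁: ẑ×o_n = [0.3836, 0.0806, -0.0000], ω = ẑ
J2: z=[-0.4226, 0.9063, 0.0000] o=[0.4169, 0.1944, 0.3900] → [-0.1918, -0.0894, 0.5491, -0.4226, 0.9063, 0.0000]
J3: z=[-0.4226, 0.9063, 0.0000] o=[0.6505, 0.3033, 0.4994] → [-0.2909, -0.1357, 0.8068, -0.4226, 0.9063, 0.0000]
J4: z=[-0.8996, -0.4195, 0.1219] o=[0.5743, 0.2678, -0.1855] → [-0.0732, 0.2672, 0.3789, -0.8996, -0.4195, 0.1219]
J5: z=[0.0430, 0.1926, 0.9803] o=[0.0947, 0.1640, -0.1440] → [0.5990, -0.0277, -0.0208, 0.0430, 0.1926, 0.9803]
V = J·q̇ = [-0.1624, 0.0656, 0.4371, -0.4868, 0.4769, 0.2640]

-0.1624 0.0656 0.4371 -0.4868 0.4769 0.2640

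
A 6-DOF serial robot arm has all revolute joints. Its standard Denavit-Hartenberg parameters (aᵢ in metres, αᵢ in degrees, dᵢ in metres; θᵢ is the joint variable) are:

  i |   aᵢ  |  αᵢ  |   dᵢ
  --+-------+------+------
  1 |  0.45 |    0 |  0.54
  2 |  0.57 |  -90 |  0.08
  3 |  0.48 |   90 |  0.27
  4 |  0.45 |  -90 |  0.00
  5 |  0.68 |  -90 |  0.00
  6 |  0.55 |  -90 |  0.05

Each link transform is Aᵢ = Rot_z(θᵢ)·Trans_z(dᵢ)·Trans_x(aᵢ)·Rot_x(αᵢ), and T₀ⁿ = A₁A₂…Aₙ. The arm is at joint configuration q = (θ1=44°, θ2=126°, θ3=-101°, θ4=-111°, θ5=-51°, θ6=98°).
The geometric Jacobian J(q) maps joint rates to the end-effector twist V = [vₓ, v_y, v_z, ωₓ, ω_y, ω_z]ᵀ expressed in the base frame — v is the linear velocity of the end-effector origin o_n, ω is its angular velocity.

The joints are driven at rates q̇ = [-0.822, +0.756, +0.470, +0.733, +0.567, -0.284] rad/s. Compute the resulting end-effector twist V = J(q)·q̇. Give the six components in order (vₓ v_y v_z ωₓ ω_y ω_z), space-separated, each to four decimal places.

0.5783 0.6207 0.4954 0.9136 -0.6412 0.3573

o_n = [0.1815, 0.6888, 0.2030]
J₁: ẑ×o_n = [-0.6888, 0.1815, 0.0000], ω = ẑ
J2: z=[0.0000, 0.0000, 1.0000] o=[0.3237, 0.3126, 0.5400] → [-0.3762, -0.1422, 0.0000, 0.0000, 0.0000, 1.0000]
J3: z=[-0.1736, -0.9848, 0.0000] o=[-0.2376, 0.4116, 0.6200] → [0.4107, -0.0724, 0.3646, -0.1736, -0.9848, 0.0000]
J4: z=[0.9667, -0.1705, -0.1908] o=[-0.1943, 0.1298, 1.0912] → [0.2581, 0.7869, 0.6044, 0.9667, -0.1705, -0.1908]
J5: z=[0.2377, 0.3220, 0.9164] o=[-0.1517, 0.5488, 0.9329] → [-0.3632, 0.4788, -0.0740, 0.2377, 0.3220, 0.9164]
J6: z=[-0.5347, 0.8310, -0.1533] o=[0.3997, 0.8573, 0.6815] → [-0.4235, -0.2224, 0.2715, -0.5347, 0.8310, -0.1533]
V = J·q̇ = [0.5783, 0.6207, 0.4954, 0.9136, -0.6412, 0.3573]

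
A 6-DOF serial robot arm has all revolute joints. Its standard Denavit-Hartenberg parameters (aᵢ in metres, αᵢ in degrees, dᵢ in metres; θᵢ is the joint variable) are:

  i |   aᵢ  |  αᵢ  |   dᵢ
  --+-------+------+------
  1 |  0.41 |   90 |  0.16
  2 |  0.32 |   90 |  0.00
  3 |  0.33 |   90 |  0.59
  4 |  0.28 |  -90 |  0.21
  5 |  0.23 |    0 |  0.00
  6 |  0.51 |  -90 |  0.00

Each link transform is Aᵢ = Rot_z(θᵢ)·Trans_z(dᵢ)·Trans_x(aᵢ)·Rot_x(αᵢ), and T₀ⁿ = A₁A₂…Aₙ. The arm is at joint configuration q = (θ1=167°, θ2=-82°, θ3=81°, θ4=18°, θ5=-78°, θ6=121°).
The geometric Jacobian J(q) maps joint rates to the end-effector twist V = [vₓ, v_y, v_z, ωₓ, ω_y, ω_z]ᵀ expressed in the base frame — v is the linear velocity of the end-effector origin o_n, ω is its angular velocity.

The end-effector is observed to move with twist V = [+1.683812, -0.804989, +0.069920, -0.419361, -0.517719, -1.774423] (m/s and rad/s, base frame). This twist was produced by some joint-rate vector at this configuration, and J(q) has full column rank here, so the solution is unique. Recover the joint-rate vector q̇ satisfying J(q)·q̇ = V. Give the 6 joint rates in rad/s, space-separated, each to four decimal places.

-0.9770 -0.4460 -0.2430 0.8440 0.7100 -0.6420

o_n = [0.5209, 0.8759, -0.5088]
J₁: ẑ×o_n = [-0.8759, 0.5209, 0.0000], ω = ẑ
J2: z=[0.2250, 0.9744, 0.0000] o=[-0.3995, 0.0922, 0.1600] → [-0.6516, 0.1504, -0.7205, 0.2250, 0.9744, 0.0000]
J3: z=[0.9649, -0.2228, -0.1392] o=[-0.4429, 0.1022, -0.1569] → [0.1861, 0.2054, 0.9612, 0.9649, -0.2228, -0.1392]
J4: z=[-0.1691, -0.1215, -0.9781] o=[0.1927, 0.2900, -0.2901] → [0.5996, -0.3579, -0.0592, -0.1691, -0.1215, -0.9781]
J5: z=[0.8556, -0.5108, -0.0845] o=[0.2942, 0.5028, -0.5488] → [0.0111, -0.0534, 0.4350, 0.8556, -0.5108, -0.0845]
J6: z=[0.8556, -0.5108, -0.0845] o=[0.2796, 0.5162, -0.7780] → [-0.1071, -0.2507, 0.4310, 0.8556, -0.5108, -0.0845]
q̇ = J⁺·V = [-0.9770, -0.4460, -0.2430, 0.8440, 0.7100, -0.6420]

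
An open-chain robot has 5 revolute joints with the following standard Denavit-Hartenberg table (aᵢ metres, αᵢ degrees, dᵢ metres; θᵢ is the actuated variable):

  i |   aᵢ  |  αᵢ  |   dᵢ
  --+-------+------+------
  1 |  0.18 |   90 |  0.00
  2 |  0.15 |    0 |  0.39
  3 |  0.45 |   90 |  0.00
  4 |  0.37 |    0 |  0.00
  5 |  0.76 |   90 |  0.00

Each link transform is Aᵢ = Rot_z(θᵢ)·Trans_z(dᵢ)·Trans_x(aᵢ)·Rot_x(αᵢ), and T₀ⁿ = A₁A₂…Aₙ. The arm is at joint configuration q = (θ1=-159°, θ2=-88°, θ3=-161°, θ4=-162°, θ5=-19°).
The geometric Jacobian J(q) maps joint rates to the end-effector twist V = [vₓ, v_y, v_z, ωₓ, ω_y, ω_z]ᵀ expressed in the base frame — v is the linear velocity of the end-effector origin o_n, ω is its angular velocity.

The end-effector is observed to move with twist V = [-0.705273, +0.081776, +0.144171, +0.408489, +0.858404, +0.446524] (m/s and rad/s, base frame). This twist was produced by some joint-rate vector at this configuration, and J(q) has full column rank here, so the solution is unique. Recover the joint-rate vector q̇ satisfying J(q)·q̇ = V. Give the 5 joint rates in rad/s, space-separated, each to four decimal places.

o_n = [-0.4979, 0.1184, -0.7677]
J₁: ẑ×o_n = [-0.1184, -0.4979, 0.0000], ω = ẑ
J2: z=[-0.3584, 0.9336, 0.0000] o=[-0.1680, -0.0645, 0.0000] → [-0.7167, -0.2751, 0.2424, -0.3584, 0.9336, 0.0000]
J3: z=[-0.3584, 0.9336, 0.0000] o=[-0.3127, 0.2977, -0.1499] → [-0.5768, -0.2214, 0.2372, -0.3584, 0.9336, 0.0000]
J4: z=[-0.8716, -0.3346, 0.3584] o=[-0.1621, 0.3555, 0.2702] → [0.4322, -1.0250, 0.0944, -0.8716, -0.3346, 0.3584]
J5: z=[-0.8716, -0.3346, 0.3584] o=[-0.2389, 0.2036, -0.0583] → [0.2679, -0.7111, -0.0124, -0.8716, -0.3346, 0.3584]
q̇ = J⁺·V = [0.7110, 0.0970, 0.5580, -0.1950, -0.5430]

0.7110 0.0970 0.5580 -0.1950 -0.5430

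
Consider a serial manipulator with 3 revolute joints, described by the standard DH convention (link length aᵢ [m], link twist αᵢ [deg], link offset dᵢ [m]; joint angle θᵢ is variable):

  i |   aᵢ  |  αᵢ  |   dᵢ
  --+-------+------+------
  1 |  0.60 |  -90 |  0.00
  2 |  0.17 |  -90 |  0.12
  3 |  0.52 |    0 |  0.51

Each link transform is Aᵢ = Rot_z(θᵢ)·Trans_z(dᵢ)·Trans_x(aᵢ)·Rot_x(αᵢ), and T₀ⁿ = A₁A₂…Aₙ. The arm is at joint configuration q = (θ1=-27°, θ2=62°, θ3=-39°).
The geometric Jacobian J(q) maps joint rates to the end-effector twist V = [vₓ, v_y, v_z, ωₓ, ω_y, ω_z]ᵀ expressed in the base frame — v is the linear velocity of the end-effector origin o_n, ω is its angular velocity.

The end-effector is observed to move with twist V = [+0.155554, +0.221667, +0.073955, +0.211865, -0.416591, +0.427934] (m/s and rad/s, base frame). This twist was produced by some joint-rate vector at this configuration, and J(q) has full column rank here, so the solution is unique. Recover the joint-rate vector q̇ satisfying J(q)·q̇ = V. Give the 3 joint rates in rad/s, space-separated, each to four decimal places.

o_n = [0.5766, 0.2082, -0.7463]
J₁: ẑ×o_n = [-0.2082, 0.5766, 0.0000], ω = ẑ
J2: z=[0.4540, 0.8910, 0.0000] o=[0.5346, -0.2724, 0.0000] → [-0.6650, 0.3388, 0.1808, 0.4540, 0.8910, 0.0000]
J3: z=[-0.7867, 0.4008, -0.4695] o=[0.6602, -0.2017, -0.1501] → [-0.0466, -0.4298, -0.2889, -0.7867, 0.4008, -0.4695]
q̇ = J⁺·V = [0.2270, -0.2750, -0.4280]

0.2270 -0.2750 -0.4280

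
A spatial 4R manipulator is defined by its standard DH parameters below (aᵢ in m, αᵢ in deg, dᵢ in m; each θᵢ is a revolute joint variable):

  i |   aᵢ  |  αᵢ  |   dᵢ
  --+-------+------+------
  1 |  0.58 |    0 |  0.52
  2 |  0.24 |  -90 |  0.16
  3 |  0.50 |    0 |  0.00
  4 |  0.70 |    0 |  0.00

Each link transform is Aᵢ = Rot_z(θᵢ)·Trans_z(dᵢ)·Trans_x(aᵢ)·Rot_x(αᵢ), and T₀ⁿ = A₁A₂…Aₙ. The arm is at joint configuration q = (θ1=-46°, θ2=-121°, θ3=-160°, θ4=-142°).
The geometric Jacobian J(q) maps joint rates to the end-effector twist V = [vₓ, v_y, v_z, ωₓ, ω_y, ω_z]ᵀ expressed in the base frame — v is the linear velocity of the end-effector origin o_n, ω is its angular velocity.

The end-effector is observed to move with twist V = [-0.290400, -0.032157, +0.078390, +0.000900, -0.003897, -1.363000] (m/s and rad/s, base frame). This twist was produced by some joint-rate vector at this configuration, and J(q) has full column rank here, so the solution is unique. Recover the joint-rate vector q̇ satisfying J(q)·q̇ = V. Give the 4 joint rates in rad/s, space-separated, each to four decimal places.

o_n = [0.2654, -0.4490, 0.2574]
J₁: ẑ×o_n = [0.4490, 0.2654, -0.0000], ω = ẑ
J2: z=[0.0000, 0.0000, 1.0000] o=[0.4029, -0.4172, 0.5200] → [0.0317, -0.1375, 0.0000, 0.0000, 0.0000, 1.0000]
J3: z=[0.2250, -0.9744, 0.0000] o=[0.1691, -0.4712, 0.6800] → [0.4118, 0.0951, 0.0989, 0.2250, -0.9744, 0.0000]
J4: z=[0.2250, -0.9744, 0.0000] o=[0.6269, -0.3655, 0.8510] → [0.5784, 0.1335, -0.3709, 0.2250, -0.9744, 0.0000]
q̇ = J⁺·V = [-0.5300, -0.8330, 0.1700, -0.1660]

-0.5300 -0.8330 0.1700 -0.1660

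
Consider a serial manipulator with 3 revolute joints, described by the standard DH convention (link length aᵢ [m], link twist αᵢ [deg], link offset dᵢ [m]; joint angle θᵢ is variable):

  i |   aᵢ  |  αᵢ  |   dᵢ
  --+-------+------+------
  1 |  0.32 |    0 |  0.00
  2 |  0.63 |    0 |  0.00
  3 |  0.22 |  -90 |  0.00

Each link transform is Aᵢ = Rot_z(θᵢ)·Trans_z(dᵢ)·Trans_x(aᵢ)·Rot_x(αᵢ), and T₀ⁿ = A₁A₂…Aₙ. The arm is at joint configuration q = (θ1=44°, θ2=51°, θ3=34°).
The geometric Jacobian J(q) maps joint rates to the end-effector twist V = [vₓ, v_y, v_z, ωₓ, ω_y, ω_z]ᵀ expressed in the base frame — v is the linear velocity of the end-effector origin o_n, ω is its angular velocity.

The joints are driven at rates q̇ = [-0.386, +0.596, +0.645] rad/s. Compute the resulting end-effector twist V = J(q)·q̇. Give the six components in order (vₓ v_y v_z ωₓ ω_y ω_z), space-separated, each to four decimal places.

-0.1922 -0.2188 0.0000 0.0000 0.0000 0.8550

o_n = [0.0368, 1.0209, 0.0000]
J₁: ẑ×o_n = [-1.0209, 0.0368, 0.0000], ω = ẑ
J2: z=[0.0000, 0.0000, 1.0000] o=[0.2302, 0.2223, 0.0000] → [-0.7986, -0.1934, 0.0000, 0.0000, 0.0000, 1.0000]
J3: z=[0.0000, 0.0000, 1.0000] o=[0.1753, 0.8499, 0.0000] → [-0.1710, -0.1385, 0.0000, 0.0000, 0.0000, 1.0000]
V = J·q̇ = [-0.1922, -0.2188, 0.0000, 0.0000, 0.0000, 0.8550]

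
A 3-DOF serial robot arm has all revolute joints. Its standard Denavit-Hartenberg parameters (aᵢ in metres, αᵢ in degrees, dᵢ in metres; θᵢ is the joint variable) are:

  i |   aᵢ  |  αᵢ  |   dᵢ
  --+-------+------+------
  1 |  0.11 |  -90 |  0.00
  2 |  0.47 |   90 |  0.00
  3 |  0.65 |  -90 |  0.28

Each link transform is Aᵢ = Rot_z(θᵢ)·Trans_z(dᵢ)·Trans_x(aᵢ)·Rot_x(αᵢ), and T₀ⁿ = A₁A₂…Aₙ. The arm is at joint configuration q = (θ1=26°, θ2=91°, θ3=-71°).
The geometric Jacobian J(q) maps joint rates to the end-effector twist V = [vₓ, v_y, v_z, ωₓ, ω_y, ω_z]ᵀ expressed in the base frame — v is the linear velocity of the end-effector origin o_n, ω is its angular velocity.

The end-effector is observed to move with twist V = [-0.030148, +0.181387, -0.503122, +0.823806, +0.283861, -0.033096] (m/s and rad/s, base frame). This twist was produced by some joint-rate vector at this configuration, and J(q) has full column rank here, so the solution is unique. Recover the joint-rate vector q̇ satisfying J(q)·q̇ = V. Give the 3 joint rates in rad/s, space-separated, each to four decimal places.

-0.0180 -0.1060 0.8650

o_n = [0.6092, -0.3867, -0.6864]
J₁: ẑ×o_n = [0.3867, 0.6092, -0.0000], ω = ẑ
J2: z=[-0.4384, 0.8988, 0.0000] o=[0.0989, 0.0482, 0.0000] → [-0.6169, -0.3009, -0.2681, -0.4384, 0.8988, 0.0000]
J3: z=[0.8987, 0.4383, -0.0175] o=[0.0915, 0.0446, -0.4699] → [-0.1024, 0.1855, -0.6145, 0.8987, 0.4383, -0.0175]
q̇ = J⁺·V = [-0.0180, -0.1060, 0.8650]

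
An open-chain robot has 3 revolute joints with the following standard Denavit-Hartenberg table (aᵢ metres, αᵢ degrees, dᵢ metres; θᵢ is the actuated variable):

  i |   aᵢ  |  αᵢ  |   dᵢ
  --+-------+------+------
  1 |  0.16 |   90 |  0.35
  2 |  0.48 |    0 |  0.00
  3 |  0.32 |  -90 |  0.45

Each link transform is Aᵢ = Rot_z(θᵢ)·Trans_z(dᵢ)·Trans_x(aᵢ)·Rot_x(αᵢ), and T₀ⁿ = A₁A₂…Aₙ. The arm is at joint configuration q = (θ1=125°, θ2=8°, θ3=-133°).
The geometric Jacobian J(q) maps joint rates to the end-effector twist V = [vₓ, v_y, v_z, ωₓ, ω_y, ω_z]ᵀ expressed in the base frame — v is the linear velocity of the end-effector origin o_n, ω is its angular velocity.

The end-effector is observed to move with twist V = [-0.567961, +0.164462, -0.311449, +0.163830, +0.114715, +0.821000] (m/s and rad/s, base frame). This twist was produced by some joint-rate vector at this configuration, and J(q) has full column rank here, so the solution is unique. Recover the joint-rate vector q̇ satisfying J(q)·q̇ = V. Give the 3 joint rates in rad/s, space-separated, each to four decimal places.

0.8210 -0.5780 0.7780

o_n = [0.1095, 0.6282, 0.1547]
J₁: ẑ×o_n = [-0.6282, 0.1095, 0.0000], ω = ẑ
J2: z=[0.8192, 0.5736, 0.0000] o=[-0.0918, 0.1311, 0.3500] → [-0.1120, 0.1600, 0.2918, 0.8192, 0.5736, 0.0000]
J3: z=[0.8192, 0.5736, 0.0000] o=[-0.3644, 0.5204, 0.4168] → [-0.1504, 0.2147, -0.1835, 0.8192, 0.5736, 0.0000]
q̇ = J⁺·V = [0.8210, -0.5780, 0.7780]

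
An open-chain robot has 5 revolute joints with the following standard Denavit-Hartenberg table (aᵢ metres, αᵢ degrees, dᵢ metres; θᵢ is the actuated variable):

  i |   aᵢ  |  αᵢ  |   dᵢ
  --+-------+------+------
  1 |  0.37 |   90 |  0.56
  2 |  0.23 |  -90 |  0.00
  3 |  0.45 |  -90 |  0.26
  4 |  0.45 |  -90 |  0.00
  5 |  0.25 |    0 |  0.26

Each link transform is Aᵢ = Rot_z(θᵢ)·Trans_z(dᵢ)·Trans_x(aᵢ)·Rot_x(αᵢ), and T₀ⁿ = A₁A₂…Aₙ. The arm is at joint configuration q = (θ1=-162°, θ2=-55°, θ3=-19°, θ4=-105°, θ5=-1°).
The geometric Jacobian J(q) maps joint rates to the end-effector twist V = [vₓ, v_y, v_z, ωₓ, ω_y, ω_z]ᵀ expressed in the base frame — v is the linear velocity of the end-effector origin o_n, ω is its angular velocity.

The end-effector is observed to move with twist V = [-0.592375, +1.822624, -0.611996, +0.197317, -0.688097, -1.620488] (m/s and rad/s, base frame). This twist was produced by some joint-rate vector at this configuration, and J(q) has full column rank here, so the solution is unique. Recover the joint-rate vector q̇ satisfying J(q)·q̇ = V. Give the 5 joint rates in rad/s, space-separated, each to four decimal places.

o_n = [-1.5791, -0.3394, 0.5432]
J₁: ẑ×o_n = [0.3394, -1.5791, 0.0000], ω = ẑ
J2: z=[-0.3090, 0.9511, 0.0000] o=[-0.3519, -0.1143, 0.5600] → [-0.0160, -0.0052, 1.2367, -0.3090, 0.9511, 0.0000]
J3: z=[-0.7791, -0.2531, 0.5736] o=[-0.4774, -0.1551, 0.3716] → [0.0623, -0.4982, -0.1353, -0.7791, -0.2531, 0.5736]
J4: z=[0.1146, -0.9569, -0.2667] o=[-0.9573, -0.1570, 0.1722] → [-0.4037, 0.1233, -0.6159, 0.1146, -0.9569, -0.2667]
J5: z=[-0.7970, 0.0717, -0.5997] o=[-1.2241, -0.2836, 0.5117] → [-0.0312, 0.2380, 0.0700, -0.7970, 0.0717, -0.5997]
q̇ = J⁺·V = [-0.8650, -0.2650, -0.5340, 0.6320, 0.4680]

-0.8650 -0.2650 -0.5340 0.6320 0.4680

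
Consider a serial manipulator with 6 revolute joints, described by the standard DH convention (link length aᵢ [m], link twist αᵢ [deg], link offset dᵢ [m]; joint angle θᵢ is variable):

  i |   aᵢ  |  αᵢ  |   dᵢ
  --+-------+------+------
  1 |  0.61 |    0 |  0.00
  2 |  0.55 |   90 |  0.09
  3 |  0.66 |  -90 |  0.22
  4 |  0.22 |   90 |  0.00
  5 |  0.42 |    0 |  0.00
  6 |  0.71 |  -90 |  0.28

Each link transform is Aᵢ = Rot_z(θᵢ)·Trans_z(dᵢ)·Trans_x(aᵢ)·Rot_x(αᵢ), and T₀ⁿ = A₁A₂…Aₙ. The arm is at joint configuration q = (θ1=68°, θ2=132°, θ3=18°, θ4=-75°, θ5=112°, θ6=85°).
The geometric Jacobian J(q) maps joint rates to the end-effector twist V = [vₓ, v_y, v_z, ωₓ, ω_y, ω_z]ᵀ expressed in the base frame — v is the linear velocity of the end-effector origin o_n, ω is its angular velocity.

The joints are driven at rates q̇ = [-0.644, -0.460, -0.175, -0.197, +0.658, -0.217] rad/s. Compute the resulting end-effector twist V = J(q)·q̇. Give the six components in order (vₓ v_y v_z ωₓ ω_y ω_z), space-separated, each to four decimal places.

-0.3467 0.1718 -0.3930 0.3443 0.0605 -1.4230

o_n = [-0.3375, 0.0373, 0.3340]
J₁: ẑ×o_n = [-0.0373, -0.3375, 0.0000], ω = ẑ
J2: z=[0.0000, 0.0000, 1.0000] o=[0.2285, 0.5656, 0.0000] → [0.5283, -0.5660, 0.0000, 0.0000, 0.0000, 1.0000]
J3: z=[-0.3420, 0.9397, 0.0000] o=[-0.2883, 0.3775, 0.0900] → [0.2293, 0.0835, 0.1626, -0.3420, 0.9397, 0.0000]
J4: z=[0.2904, 0.1057, 0.9511] o=[-0.9534, 0.3695, 0.2940] → [0.3202, 0.5741, -0.1616, 0.2904, 0.1057, 0.9511]
J5: z=[0.7747, 0.5574, -0.2985] o=[-1.0770, 0.5507, 0.3115] → [-0.1407, -0.2381, -0.8099, 0.7747, 0.5574, -0.2985]
J6: z=[0.7747, 0.5574, -0.2985] o=[-0.8755, 0.4623, 0.6693] → [-0.3138, 0.0992, -0.6291, 0.7747, 0.5574, -0.2985]
V = J·q̇ = [-0.3467, 0.1718, -0.3930, 0.3443, 0.0605, -1.4230]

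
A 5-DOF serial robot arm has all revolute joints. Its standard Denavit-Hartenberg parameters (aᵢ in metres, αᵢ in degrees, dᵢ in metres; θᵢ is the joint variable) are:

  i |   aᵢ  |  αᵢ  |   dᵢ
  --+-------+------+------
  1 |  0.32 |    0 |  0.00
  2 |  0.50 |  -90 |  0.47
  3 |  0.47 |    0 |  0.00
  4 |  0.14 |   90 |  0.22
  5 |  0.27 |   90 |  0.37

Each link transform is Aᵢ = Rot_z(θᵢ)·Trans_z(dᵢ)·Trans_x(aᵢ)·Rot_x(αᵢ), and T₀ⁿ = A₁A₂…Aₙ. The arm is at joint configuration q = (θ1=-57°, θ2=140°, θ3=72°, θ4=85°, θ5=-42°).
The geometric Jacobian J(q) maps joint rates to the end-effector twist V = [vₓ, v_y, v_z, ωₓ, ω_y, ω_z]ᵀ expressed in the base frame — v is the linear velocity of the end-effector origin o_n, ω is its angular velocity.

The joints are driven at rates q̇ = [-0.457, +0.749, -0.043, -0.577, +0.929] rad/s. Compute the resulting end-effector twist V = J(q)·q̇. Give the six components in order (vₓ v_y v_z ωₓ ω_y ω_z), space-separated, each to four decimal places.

-0.4278 0.1058 -0.1641 0.6596 0.2847 -0.5631

o_n = [0.1933, 0.2091, -0.4507]
J₁: ẑ×o_n = [-0.2091, 0.1933, 0.0000], ω = ẑ
J2: z=[0.0000, 0.0000, 1.0000] o=[0.1743, -0.2684, 0.0000] → [-0.4775, 0.0190, 0.0000, 0.0000, 0.0000, 1.0000]
J3: z=[-0.9925, 0.1219, 0.0000] o=[0.2352, 0.2279, 0.4700] → [-0.1122, -0.9138, 0.0238, -0.9925, 0.1219, 0.0000]
J4: z=[-0.9925, 0.1219, 0.0000] o=[0.2529, 0.3721, 0.0230] → [-0.0577, -0.4702, 0.1690, -0.9925, 0.1219, 0.0000]
J5: z=[0.0476, 0.3878, -0.9205] o=[0.0189, 0.2710, -0.0317] → [-0.2194, -0.1406, -0.0706, 0.0476, 0.3878, -0.9205]
V = J·q̇ = [-0.4278, 0.1058, -0.1641, 0.6596, 0.2847, -0.5631]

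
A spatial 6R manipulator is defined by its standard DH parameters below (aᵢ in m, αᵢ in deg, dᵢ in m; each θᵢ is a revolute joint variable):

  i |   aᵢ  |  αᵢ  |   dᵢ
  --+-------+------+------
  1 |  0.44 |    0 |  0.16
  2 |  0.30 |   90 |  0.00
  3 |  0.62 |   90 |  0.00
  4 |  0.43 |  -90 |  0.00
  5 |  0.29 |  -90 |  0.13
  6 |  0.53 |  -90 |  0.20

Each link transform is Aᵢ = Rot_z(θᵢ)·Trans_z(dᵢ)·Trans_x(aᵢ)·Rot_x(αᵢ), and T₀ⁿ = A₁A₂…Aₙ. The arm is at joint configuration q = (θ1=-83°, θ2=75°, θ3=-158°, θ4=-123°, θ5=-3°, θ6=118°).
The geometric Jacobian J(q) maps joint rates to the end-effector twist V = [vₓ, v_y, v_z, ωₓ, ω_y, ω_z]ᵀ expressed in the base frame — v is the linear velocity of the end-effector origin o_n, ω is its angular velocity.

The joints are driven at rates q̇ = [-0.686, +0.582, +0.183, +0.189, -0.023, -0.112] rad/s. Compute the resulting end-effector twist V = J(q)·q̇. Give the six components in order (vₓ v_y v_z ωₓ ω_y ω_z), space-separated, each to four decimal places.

-0.2139 0.0561 0.0094 -0.1247 -0.1849 0.1810

o_n = [0.3864, -0.2615, -0.0510]
J₁: ẑ×o_n = [0.2615, 0.3864, -0.0000], ω = ẑ
J2: z=[0.0000, 0.0000, 1.0000] o=[0.0536, -0.4367, 0.1600] → [-0.1752, 0.3328, 0.0000, 0.0000, 0.0000, 1.0000]
J3: z=[-0.1392, -0.9903, 0.0000] o=[0.3507, -0.4785, 0.1600] → [0.2090, -0.0294, 0.0052, -0.1392, -0.9903, 0.0000]
J4: z=[-0.3710, 0.0521, 0.9272] o=[-0.2186, -0.3985, -0.0723] → [-0.1259, 0.5688, -0.0823, -0.3710, 0.0521, 0.9272]
J5: z=[-0.6942, 0.6476, -0.3142] o=[0.0467, -0.0716, 0.0155] → [-0.1027, -0.1529, -0.0881, -0.6942, 0.6476, -0.3142]
J6: z=[0.4027, -0.0123, -0.9152] o=[0.1294, 0.2336, 0.0478] → [-0.4519, -0.1954, -0.1962, 0.4027, -0.0123, -0.9152]
V = J·q̇ = [-0.2139, 0.0561, 0.0094, -0.1247, -0.1849, 0.1810]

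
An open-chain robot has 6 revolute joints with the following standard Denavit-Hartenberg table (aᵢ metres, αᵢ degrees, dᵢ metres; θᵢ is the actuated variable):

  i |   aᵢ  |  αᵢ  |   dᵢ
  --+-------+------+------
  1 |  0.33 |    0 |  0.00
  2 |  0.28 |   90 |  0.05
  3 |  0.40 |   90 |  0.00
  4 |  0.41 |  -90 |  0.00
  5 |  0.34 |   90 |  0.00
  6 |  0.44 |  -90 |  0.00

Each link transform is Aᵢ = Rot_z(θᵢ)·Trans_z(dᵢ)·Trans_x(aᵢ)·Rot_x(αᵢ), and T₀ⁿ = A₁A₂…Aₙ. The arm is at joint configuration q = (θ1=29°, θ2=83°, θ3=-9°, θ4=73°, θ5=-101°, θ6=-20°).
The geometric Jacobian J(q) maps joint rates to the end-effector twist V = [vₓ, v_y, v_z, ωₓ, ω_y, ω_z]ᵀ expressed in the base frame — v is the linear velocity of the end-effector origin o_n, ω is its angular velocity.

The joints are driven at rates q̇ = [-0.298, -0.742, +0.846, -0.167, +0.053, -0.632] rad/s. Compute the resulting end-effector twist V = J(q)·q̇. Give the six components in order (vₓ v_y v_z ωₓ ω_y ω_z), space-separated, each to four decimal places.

0.4469 0.9304 0.4591 1.2978 0.6714 -1.0146

o_n = [0.1923, 0.9606, -0.7778]
J₁: ẑ×o_n = [-0.9606, 0.1923, 0.0000], ω = ẑ
J2: z=[0.0000, 0.0000, 1.0000] o=[0.2886, 0.1600, 0.0000] → [-0.8006, -0.0963, 0.0000, 0.0000, 0.0000, 1.0000]
J3: z=[0.9272, 0.3746, 0.0000] o=[0.1837, 0.4196, 0.0500] → [-0.3101, 0.7675, 0.4984, 0.9272, 0.3746, 0.0000]
J4: z=[0.0586, -0.1450, -0.9877] o=[0.0357, 0.7859, -0.0126] → [0.2835, -0.1098, 0.0329, 0.0586, -0.1450, -0.9877]
J5: z=[0.6249, -0.7662, 0.1496] o=[0.3549, 1.0426, -0.0313] → [0.5842, 0.4421, -0.1758, 0.6249, -0.7662, 0.1496]
J6: z=[-0.7754, -0.5868, 0.2334] o=[0.3240, 0.9535, -0.3580] → [0.2447, -0.3562, -0.0827, -0.7754, -0.5868, 0.2334]
V = J·q̇ = [0.4469, 0.9304, 0.4591, 1.2978, 0.6714, -1.0146]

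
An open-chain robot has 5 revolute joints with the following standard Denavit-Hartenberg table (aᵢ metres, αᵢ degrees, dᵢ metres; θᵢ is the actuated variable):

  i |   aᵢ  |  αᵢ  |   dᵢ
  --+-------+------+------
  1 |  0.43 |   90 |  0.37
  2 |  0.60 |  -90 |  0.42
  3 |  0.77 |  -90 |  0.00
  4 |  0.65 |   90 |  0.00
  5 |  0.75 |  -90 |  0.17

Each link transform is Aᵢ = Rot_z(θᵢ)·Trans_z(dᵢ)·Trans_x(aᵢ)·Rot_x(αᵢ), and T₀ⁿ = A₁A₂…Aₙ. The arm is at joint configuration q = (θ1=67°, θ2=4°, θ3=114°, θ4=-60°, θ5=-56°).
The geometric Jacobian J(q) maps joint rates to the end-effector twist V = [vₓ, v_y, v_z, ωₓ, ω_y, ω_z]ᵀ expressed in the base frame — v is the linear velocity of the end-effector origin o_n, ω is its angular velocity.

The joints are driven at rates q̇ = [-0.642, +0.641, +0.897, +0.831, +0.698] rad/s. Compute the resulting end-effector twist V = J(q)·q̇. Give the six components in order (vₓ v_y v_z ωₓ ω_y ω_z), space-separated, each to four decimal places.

-1.0092 -1.7206 0.3237 1.1755 -1.1496 0.5652

o_n = [-0.4073, 1.3190, 1.4273]
J₁: ẑ×o_n = [-1.3190, -0.4073, 0.0000], ω = ẑ
J2: z=[0.9205, -0.3907, 0.0000] o=[0.1680, 0.3958, 0.3700] → [-0.4131, -0.9732, 0.6250, 0.9205, -0.3907, 0.0000]
J3: z=[-0.0273, -0.0642, 0.9976] o=[0.7885, 0.7827, 0.4119] → [-0.6002, -1.1652, -0.0914, -0.0273, -0.0642, 0.9976]
J4: z=[0.0183, -0.9978, -0.0637] o=[0.0189, 0.7699, 0.3900] → [-1.0000, 0.0082, -0.4152, 0.0183, -0.9978, -0.0637]
J5: z=[0.8519, -0.0178, 0.5234] o=[-0.3213, 0.7284, 0.9423] → [-0.3177, -0.4582, 0.5016, 0.8519, -0.0178, 0.5234]
V = J·q̇ = [-1.0092, -1.7206, 0.3237, 1.1755, -1.1496, 0.5652]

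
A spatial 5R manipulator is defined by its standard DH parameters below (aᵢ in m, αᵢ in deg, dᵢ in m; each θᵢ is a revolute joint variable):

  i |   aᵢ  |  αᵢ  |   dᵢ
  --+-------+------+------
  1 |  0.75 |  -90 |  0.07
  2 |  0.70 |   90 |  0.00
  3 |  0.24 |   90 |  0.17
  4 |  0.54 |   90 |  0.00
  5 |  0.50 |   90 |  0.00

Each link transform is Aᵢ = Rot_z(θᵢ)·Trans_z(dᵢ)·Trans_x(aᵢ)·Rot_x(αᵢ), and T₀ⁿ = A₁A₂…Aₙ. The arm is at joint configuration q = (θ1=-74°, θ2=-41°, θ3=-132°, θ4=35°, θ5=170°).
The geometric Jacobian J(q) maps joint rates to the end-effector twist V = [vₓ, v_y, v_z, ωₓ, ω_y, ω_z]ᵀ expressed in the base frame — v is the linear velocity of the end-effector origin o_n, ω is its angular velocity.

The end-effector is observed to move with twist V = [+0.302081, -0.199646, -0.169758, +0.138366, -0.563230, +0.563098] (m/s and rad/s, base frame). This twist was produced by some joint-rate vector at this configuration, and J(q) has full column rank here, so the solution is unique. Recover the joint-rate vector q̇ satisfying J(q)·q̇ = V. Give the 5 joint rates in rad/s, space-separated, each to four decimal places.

o_n = [0.1210, -0.9632, 0.5133]
J₁: ẑ×o_n = [0.9632, 0.1210, -0.0000], ω = ẑ
J2: z=[0.9613, 0.2756, 0.0000] o=[0.2067, -0.7209, 0.0700] → [0.1222, -0.4262, -0.2093, 0.9613, 0.2756, 0.0000]
J3: z=[-0.1808, 0.6306, 0.7547] o=[0.3523, -1.2288, 0.5292] → [-0.2104, -0.1775, 0.0979, -0.1808, 0.6306, 0.7547]
J4: z=[0.4886, 0.7236, -0.4875] o=[0.1168, -1.0542, 0.5522] → [0.0163, 0.0169, 0.0414, 0.4886, 0.7236, -0.4875]
J5: z=[-0.3414, -0.3556, -0.8700] o=[-0.3168, -0.7348, 0.5918] → [-0.1709, -0.4077, 0.2337, -0.3414, -0.3556, -0.8700]
q̇ = J⁺·V = [0.2260, 0.5630, -0.1340, -0.8810, -0.0100]

0.2260 0.5630 -0.1340 -0.8810 -0.0100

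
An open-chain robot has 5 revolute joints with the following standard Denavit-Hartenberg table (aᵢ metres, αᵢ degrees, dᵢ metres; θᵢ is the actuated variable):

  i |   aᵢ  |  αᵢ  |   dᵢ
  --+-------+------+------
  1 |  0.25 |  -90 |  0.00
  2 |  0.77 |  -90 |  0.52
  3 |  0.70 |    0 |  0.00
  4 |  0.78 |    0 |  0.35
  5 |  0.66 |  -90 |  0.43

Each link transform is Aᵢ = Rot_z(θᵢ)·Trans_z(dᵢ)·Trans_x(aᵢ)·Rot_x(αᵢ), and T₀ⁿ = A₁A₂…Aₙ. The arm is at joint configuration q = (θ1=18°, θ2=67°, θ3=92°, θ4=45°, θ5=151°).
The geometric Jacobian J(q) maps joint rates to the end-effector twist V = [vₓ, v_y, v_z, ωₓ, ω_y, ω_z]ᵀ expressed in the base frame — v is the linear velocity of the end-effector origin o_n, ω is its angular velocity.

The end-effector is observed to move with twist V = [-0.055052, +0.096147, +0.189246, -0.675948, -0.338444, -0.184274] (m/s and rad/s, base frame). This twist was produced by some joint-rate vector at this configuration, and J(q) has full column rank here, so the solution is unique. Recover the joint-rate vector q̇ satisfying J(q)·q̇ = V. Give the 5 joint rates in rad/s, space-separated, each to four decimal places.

o_n = [-0.2783, -0.1786, -0.6537]
J₁: ẑ×o_n = [0.1786, -0.2783, 0.0000], ω = ẑ
J2: z=[-0.3090, 0.9511, 0.0000] o=[0.2378, 0.0773, 0.0000] → [-0.6217, -0.2020, 0.5699, -0.3090, 0.9511, 0.0000]
J3: z=[-0.8755, -0.2845, -0.3907] o=[0.3632, 0.6648, -0.7088] → [-0.3452, 0.2989, 0.5558, -0.8755, -0.2845, -0.3907]
J4: z=[-0.8755, -0.2845, -0.3907] o=[0.5703, -0.0035, -0.6863] → [-0.0777, 0.3601, -0.0881, -0.8755, -0.2845, -0.3907]
J5: z=[-0.8755, -0.2845, -0.3907] o=[0.2163, -0.6779, -0.2979] → [0.2963, -0.1182, -0.5778, -0.8755, -0.2845, -0.3907]
q̇ = J⁺·V = [0.1330, -0.1130, 0.7240, -0.2000, 0.2880]

0.1330 -0.1130 0.7240 -0.2000 0.2880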